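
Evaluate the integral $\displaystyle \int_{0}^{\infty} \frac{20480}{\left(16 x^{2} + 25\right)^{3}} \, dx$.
$\frac{192 \pi}{625}$

Begin with the known result
$$J(a) = \int_{0}^{\infty} \frac{5}{a^{2} + x^{2}} \, dx = \frac{5 \pi}{2 a}.$$

Differentiating under the integral sign with respect to $a$,
$$\frac{dJ}{da} = \int_{0}^{\infty} - \frac{10 a}{\left(a^{2} + x^{2}\right)^{2}} \, dx = - \frac{5 \pi}{2 a^{2}},$$
so $\int_{0}^{\infty} \frac{5}{\left(a^{2} + x^{2}\right)^{2}} \, dx = \frac{5 \pi}{4 a^{3}}$.

Repeating — each differentiation of $1/(x^2+a^2)^j$ produces $-2ja/(x^2+a^2)^{j+1}$ — and dividing through by $-2ja$ at each step yields, after $2$ differentiations in total,
$$\int_{0}^{\infty} \frac{5}{\left(a^{2} + x^{2}\right)^{3}} \, dx = \frac{15 \pi}{16 a^{5}}.$$

Setting $a = \frac{5}{4}$:
$$I = \frac{192 \pi}{625}.$$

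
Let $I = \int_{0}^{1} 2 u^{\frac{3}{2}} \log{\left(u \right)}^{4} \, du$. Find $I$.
$\frac{1536}{3125}$

Start from the elementary integral
$$J(a) = \int_{0}^{1} 2 u^{a} \, du = \frac{2}{a + 1}.$$

Differentiating under the integral sign brings down a factor of $\ln u$:
$$\frac{dJ}{da} = \int_{0}^{1} 2 u^{a} \log{\left(u \right)} \, du = - \frac{2}{\left(a + 1\right)^{2}}.$$

Repeating $4$ times in total — each differentiation brings down another $\ln u$ — gives
$$\frac{d^{4}J}{da^{4}} = \int_{0}^{1} 2 u^{a} \log{\left(u \right)}^{4} \, du = \frac{48}{\left(a + 1\right)^{5}},$$
and the integrand here is exactly the target integrand, so $I = \frac{48}{\left(a + 1\right)^{5}}$.

Setting $a = \frac{3}{2}$:
$$I = \frac{1536}{3125}.$$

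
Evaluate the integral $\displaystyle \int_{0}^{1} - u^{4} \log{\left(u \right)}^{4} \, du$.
$- \frac{24}{3125}$

Start from the elementary integral
$$J(a) = \int_{0}^{1} - u^{a} \, du = - \frac{1}{a + 1}.$$

Differentiating under the integral sign brings down a factor of $\ln u$:
$$\frac{dJ}{da} = \int_{0}^{1} - u^{a} \log{\left(u \right)} \, du = \frac{1}{\left(a + 1\right)^{2}}.$$

Repeating $4$ times in total — each differentiation brings down another $\ln u$ — gives
$$\frac{d^{4}J}{da^{4}} = \int_{0}^{1} - u^{a} \log{\left(u \right)}^{4} \, du = - \frac{24}{\left(a + 1\right)^{5}},$$
and the integrand here is exactly the target integrand, so $I = - \frac{24}{\left(a + 1\right)^{5}}$.

Setting $a = 4$:
$$I = - \frac{24}{3125}.$$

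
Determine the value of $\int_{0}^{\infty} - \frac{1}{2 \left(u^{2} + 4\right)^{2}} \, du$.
$- \frac{\pi}{64}$

Recall the elementary integral
$$J(a) = \int_{0}^{\infty} - \frac{1}{2 \left(a^{2} + u^{2}\right)} \, du = - \frac{\pi}{4 a}.$$

Differentiating under the integral sign with respect to $a$,
$$\frac{dJ}{da} = \int_{0}^{\infty} \frac{a}{\left(a^{2} + u^{2}\right)^{2}} \, du = \frac{\pi}{4 a^{2}},$$
so $\int_{0}^{\infty} - \frac{1}{2 \left(a^{2} + u^{2}\right)^{2}} \, du = - \frac{\pi}{8 a^{3}}$.

Setting $a = 2$:
$$I = - \frac{\pi}{64}.$$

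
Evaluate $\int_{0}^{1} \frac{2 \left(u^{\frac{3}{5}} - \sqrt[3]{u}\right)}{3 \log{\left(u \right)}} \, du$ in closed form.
$- \frac{2 \log{\left(5 \right)}}{3} + \frac{2 \log{\left(6 \right)}}{3}$

Consider the one-parameter family: let $I(a) = \int_{0}^{1} \frac{2 \left(u^{\frac{3}{5}} - u^{a}\right)}{3 \log{\left(u \right)}} \, du$.

Since $\dfrac{\partial}{\partial a}\,u^{a} = u^{a} \ln u$, the $\ln u$ in the denominator cancels and
$$\frac{dI}{da} = \int_{0}^{1} - \frac{2}{3} u^{a} \, du = - \frac{2}{3} \left[\frac{u^{a+1}}{a+1}\right]_0^1 = - \frac{2}{3 a + 3}.$$

Integrating with respect to $a$ gives $I(a) = - \log{\left(\frac{5^{\frac{2}{3}} \left(a + 1\right)^{\frac{2}{3}}}{4} \right)} + C$.

At $a = \frac{3}{5}$ the integrand is identically $0$, so $I(\frac{3}{5}) = 0$. The closed form gives $0$, hence $C = 0$.

Setting $a = \frac{1}{3}$:
$$I = - \frac{2 \log{\left(5 \right)}}{3} + \frac{2 \log{\left(6 \right)}}{3}.$$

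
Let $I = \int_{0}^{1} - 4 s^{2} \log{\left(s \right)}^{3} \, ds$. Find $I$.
$\frac{8}{27}$

Begin with the known integral
$$J(a) = \int_{0}^{1} - 4 s^{a} \, ds = - \frac{4}{a + 1}.$$

Differentiating under the integral sign brings down a factor of $\ln s$:
$$\frac{dJ}{da} = \int_{0}^{1} - 4 s^{a} \log{\left(s \right)} \, ds = \frac{4}{\left(a + 1\right)^{2}}.$$

Repeating $3$ times in total — each differentiation brings down another $\ln s$ — gives
$$\frac{d^{3}J}{da^{3}} = \int_{0}^{1} - 4 s^{a} \log{\left(s \right)}^{3} \, ds = \frac{24}{\left(a + 1\right)^{4}},$$
and the integrand here is exactly the target integrand, so $I = \frac{24}{\left(a + 1\right)^{4}}$.

Setting $a = 2$:
$$I = \frac{8}{27}.$$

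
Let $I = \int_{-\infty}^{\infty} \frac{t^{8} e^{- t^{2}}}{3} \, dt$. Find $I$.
$\frac{35 \sqrt{\pi}}{16}$

Begin with the known integral
$$J(a) = \int_{-\infty}^{\infty} \frac{e^{- a t^{2}}}{3} \, dt = \frac{\sqrt{\pi}}{3 \sqrt{a}}.$$

Differentiating under the integral sign brings down a factor of $(-t^2)$:
$$\frac{dJ}{da} = \int_{-\infty}^{\infty} - \frac{t^{2} e^{- a t^{2}}}{3} \, dt = - \frac{\sqrt{\pi}}{6 a^{\frac{3}{2}}}.$$

Repeating $4$ times in total — each differentiation brings down another $(-t^2)$ — gives
$$\frac{d^{4}J}{da^{4}} = \int_{-\infty}^{\infty} \frac{t^{8} e^{- a t^{2}}}{3} \, dt = \frac{35 \sqrt{\pi}}{16 a^{\frac{9}{2}}},$$
and the integrand here is exactly the target integrand, so $I = \frac{35 \sqrt{\pi}}{16 a^{\frac{9}{2}}}$.

Setting $a = 1$:
$$I = \frac{35 \sqrt{\pi}}{16}.$$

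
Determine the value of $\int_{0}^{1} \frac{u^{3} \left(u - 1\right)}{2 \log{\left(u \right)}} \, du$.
$- \log{\left(2 \right)} + \frac{\log{\left(5 \right)}}{2}$

Replace the exponent $3$ by a parameter $a$: let $I(a) = \int_{0}^{1} \frac{u^{4} - u^{a}}{2 \log{\left(u \right)}} \, du$.

Since $\dfrac{\partial}{\partial a}\,u^{a} = u^{a} \ln u$, the $\ln u$ in the denominator cancels and
$$\frac{dI}{da} = \int_{0}^{1} - \frac{1}{2} u^{a} \, du = - \frac{1}{2} \left[\frac{u^{a+1}}{a+1}\right]_0^1 = - \frac{1}{2 a + 2}.$$

Integrating with respect to $a$ gives $I(a) = - \frac{\log{\left(a + 1 \right)}}{2} + \frac{\log{\left(5 \right)}}{2} + C$.

At $a = 4$ the integrand is identically $0$, so $I(4) = 0$. The closed form gives $0$, hence $C = 0$.

Setting $a = 3$:
$$I = - \log{\left(2 \right)} + \frac{\log{\left(5 \right)}}{2}.$$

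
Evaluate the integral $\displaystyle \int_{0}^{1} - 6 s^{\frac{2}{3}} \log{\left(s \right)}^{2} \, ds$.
$- \frac{324}{125}$

Consider the simpler parametrised integral
$$J(a) = \int_{0}^{1} - 6 s^{a} \, ds = - \frac{6}{a + 1}.$$

Differentiating under the integral sign brings down a factor of $\ln s$:
$$\frac{dJ}{da} = \int_{0}^{1} - 6 s^{a} \log{\left(s \right)} \, ds = \frac{6}{\left(a + 1\right)^{2}}.$$

Repeating twice in total — each differentiation brings down another $\ln s$ — gives
$$\frac{d^{2}J}{da^{2}} = \int_{0}^{1} - 6 s^{a} \log{\left(s \right)}^{2} \, ds = - \frac{12}{\left(a + 1\right)^{3}},$$
and the integrand here is exactly the target integrand, so $I = - \frac{12}{\left(a + 1\right)^{3}}$.

Setting $a = \frac{2}{3}$:
$$I = - \frac{324}{125}.$$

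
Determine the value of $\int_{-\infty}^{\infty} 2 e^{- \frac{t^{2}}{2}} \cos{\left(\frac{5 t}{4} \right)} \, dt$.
$\frac{2 \sqrt{2} \sqrt{\pi}}{e^{\frac{25}{32}}}$

Treat the cosine frequency as a parameter and define $I(b) = \int_{-\infty}^{\infty} 2 e^{- \frac{t^{2}}{2}} \cos{\left(b t \right)} \, dt$.

Differentiating under the integral sign,
$$I'(b) = \int_{-\infty}^{\infty} - 2 t e^{- \frac{t^{2}}{2}} \sin{\left(b t \right)} \, dt.$$

Integrate $\int_{-\infty}^{\infty} t \sin(b t)\, e^{- \frac{t^{2}}{2}}\, dt$ by parts with $u = \sin(b t)$ and $dv = t\, e^{- \frac{t^{2}}{2}}\, dt$, giving $v = - e^{- \frac{t^{2}}{2}}$. The boundary term vanishes and
$$\int_{-\infty}^{\infty} t \sin(b t)\, e^{- \frac{t^{2}}{2}}\, dt = b \int_{-\infty}^{\infty} \cos(b t)\, e^{- \frac{t^{2}}{2}}\, dt,$$
so $I'(b) = - b\, I(b)$.

This is a separable first-order ODE; solving with the initial condition $I(0) = \int_{-\infty}^{\infty} 2 e^{- \frac{t^{2}}{2}}\,dt = 2 \sqrt{2} \sqrt{\pi}$ gives
$$I(b) = 2 \sqrt{2} \sqrt{\pi} e^{- \frac{b^{2}}{2}}.$$

Setting $b = \frac{5}{4}$:
$$I = \frac{2 \sqrt{2} \sqrt{\pi}}{e^{\frac{25}{32}}}.$$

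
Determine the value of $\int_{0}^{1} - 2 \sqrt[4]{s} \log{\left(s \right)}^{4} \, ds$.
$- \frac{49152}{3125}$

Consider the simpler parametrised integral
$$J(a) = \int_{0}^{1} - 2 s^{a} \, ds = - \frac{2}{a + 1}.$$

Differentiating under the integral sign brings down a factor of $\ln s$:
$$\frac{dJ}{da} = \int_{0}^{1} - 2 s^{a} \log{\left(s \right)} \, ds = \frac{2}{\left(a + 1\right)^{2}}.$$

Repeating $4$ times in total — each differentiation brings down another $\ln s$ — gives
$$\frac{d^{4}J}{da^{4}} = \int_{0}^{1} - 2 s^{a} \log{\left(s \right)}^{4} \, ds = - \frac{48}{\left(a + 1\right)^{5}},$$
and the integrand here is exactly the target integrand, so $I = - \frac{48}{\left(a + 1\right)^{5}}$.

Setting $a = \frac{1}{4}$:
$$I = - \frac{49152}{3125}.$$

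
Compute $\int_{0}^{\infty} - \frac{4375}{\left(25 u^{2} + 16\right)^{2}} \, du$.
$- \frac{875 \pi}{256}$

Begin with the known result
$$J(a) = \int_{0}^{\infty} - \frac{7}{a^{2} + u^{2}} \, du = - \frac{7 \pi}{2 a}.$$

Differentiating under the integral sign with respect to $a$,
$$\frac{dJ}{da} = \int_{0}^{\infty} \frac{14 a}{\left(a^{2} + u^{2}\right)^{2}} \, du = \frac{7 \pi}{2 a^{2}},$$
so $\int_{0}^{\infty} - \frac{7}{\left(a^{2} + u^{2}\right)^{2}} \, du = - \frac{7 \pi}{4 a^{3}}$.

Setting $a = \frac{4}{5}$:
$$I = - \frac{875 \pi}{256}.$$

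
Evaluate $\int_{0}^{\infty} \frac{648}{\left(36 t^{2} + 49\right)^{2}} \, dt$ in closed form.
$\frac{27 \pi}{343}$

Begin with the known result
$$J(a) = \int_{0}^{\infty} \frac{1}{2 \left(a^{2} + t^{2}\right)} \, dt = \frac{\pi}{4 a}.$$

Differentiating under the integral sign with respect to $a$,
$$\frac{dJ}{da} = \int_{0}^{\infty} - \frac{a}{\left(a^{2} + t^{2}\right)^{2}} \, dt = - \frac{\pi}{4 a^{2}},$$
so $\int_{0}^{\infty} \frac{1}{2 \left(a^{2} + t^{2}\right)^{2}} \, dt = \frac{\pi}{8 a^{3}}$.

Setting $a = \frac{7}{6}$:
$$I = \frac{27 \pi}{343}.$$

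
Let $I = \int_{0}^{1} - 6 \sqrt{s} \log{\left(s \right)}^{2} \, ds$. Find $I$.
$- \frac{32}{9}$

Begin with the known integral
$$J(a) = \int_{0}^{1} - 6 s^{a} \, ds = - \frac{6}{a + 1}.$$

Differentiating under the integral sign brings down a factor of $\ln s$:
$$\frac{dJ}{da} = \int_{0}^{1} - 6 s^{a} \log{\left(s \right)} \, ds = \frac{6}{\left(a + 1\right)^{2}}.$$

Repeating twice in total — each differentiation brings down another $\ln s$ — gives
$$\frac{d^{2}J}{da^{2}} = \int_{0}^{1} - 6 s^{a} \log{\left(s \right)}^{2} \, ds = - \frac{12}{\left(a + 1\right)^{3}},$$
and the integrand here is exactly the target integrand, so $I = - \frac{12}{\left(a + 1\right)^{3}}$.

Setting $a = \frac{1}{2}$:
$$I = - \frac{32}{9}.$$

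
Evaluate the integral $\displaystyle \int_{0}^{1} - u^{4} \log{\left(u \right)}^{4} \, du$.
$- \frac{24}{3125}$

Begin with the known integral
$$J(a) = \int_{0}^{1} - u^{a} \, du = - \frac{1}{a + 1}.$$

Differentiating under the integral sign brings down a factor of $\ln u$:
$$\frac{dJ}{da} = \int_{0}^{1} - u^{a} \log{\left(u \right)} \, du = \frac{1}{\left(a + 1\right)^{2}}.$$

Repeating $4$ times in total — each differentiation brings down another $\ln u$ — gives
$$\frac{d^{4}J}{da^{4}} = \int_{0}^{1} - u^{a} \log{\left(u \right)}^{4} \, du = - \frac{24}{\left(a + 1\right)^{5}},$$
and the integrand here is exactly the target integrand, so $I = - \frac{24}{\left(a + 1\right)^{5}}$.

Setting $a = 4$:
$$I = - \frac{24}{3125}.$$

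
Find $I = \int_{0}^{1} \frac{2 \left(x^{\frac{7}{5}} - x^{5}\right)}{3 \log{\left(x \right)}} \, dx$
$\log{\left(\frac{2^{\frac{2}{3}} \sqrt[3]{5}}{5} \right)}$

Consider the one-parameter family: let $I(a) = \int_{0}^{1} \frac{2 \left(x^{\frac{7}{5}} - x^{a}\right)}{3 \log{\left(x \right)}} \, dx$.

Since $\dfrac{\partial}{\partial a}\,x^{a} = x^{a} \ln x$, the $\ln x$ in the denominator cancels and
$$\frac{dI}{da} = \int_{0}^{1} - \frac{2}{3} x^{a} \, dx = - \frac{2}{3} \left[\frac{x^{a+1}}{a+1}\right]_0^1 = - \frac{2}{3 a + 3}.$$

Integrating with respect to $a$ gives $I(a) = - \frac{2 \log{\left(a + 1 \right)}}{3} - \frac{2 \log{\left(5 \right)}}{3} + \frac{2 \log{\left(12 \right)}}{3} + C$.

At $a = \frac{7}{5}$ the integrand is identically $0$, so $I(\frac{7}{5}) = 0$. The closed form gives $0$, hence $C = 0$.

Setting $a = 5$:
$$I = \log{\left(\frac{2^{\frac{2}{3}} \sqrt[3]{5}}{5} \right)}.$$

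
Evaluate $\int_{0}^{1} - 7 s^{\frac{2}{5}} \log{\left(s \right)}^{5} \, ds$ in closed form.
$\frac{1875000}{16807}$

Start from the elementary integral
$$J(a) = \int_{0}^{1} - 7 s^{a} \, ds = - \frac{7}{a + 1}.$$

Differentiating under the integral sign brings down a factor of $\ln s$:
$$\frac{dJ}{da} = \int_{0}^{1} - 7 s^{a} \log{\left(s \right)} \, ds = \frac{7}{\left(a + 1\right)^{2}}.$$

Repeating $5$ times in total — each differentiation brings down another $\ln s$ — gives
$$\frac{d^{5}J}{da^{5}} = \int_{0}^{1} - 7 s^{a} \log{\left(s \right)}^{5} \, ds = \frac{840}{\left(a + 1\right)^{6}},$$
and the integrand here is exactly the target integrand, so $I = \frac{840}{\left(a + 1\right)^{6}}$.

Setting $a = \frac{2}{5}$:
$$I = \frac{1875000}{16807}.$$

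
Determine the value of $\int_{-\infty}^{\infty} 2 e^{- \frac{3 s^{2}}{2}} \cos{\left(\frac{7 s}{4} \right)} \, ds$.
$\frac{2 \sqrt{6} \sqrt{\pi}}{3 e^{\frac{49}{96}}}$

Treat the cosine frequency as a parameter and define $I(b) = \int_{-\infty}^{\infty} 2 e^{- \frac{3 s^{2}}{2}} \cos{\left(b s \right)} \, ds$.

Differentiating under the integral sign,
$$I'(b) = \int_{-\infty}^{\infty} - 2 s e^{- \frac{3 s^{2}}{2}} \sin{\left(b s \right)} \, ds.$$

Integrate $\int_{-\infty}^{\infty} s \sin(b s)\, e^{- \frac{3 s^{2}}{2}}\, ds$ by parts with $u = \sin(b s)$ and $dv = s\, e^{- \frac{3 s^{2}}{2}}\, ds$, giving $v = - \frac{e^{- \frac{3 s^{2}}{2}}}{3}$. The boundary term vanishes and
$$\int_{-\infty}^{\infty} s \sin(b s)\, e^{- \frac{3 s^{2}}{2}}\, ds = \frac{b}{3} \int_{-\infty}^{\infty} \cos(b s)\, e^{- \frac{3 s^{2}}{2}}\, ds,$$
so $I'(b) = - \frac{b}{3}\, I(b)$.

This is a separable first-order ODE; solving with the initial condition $I(0) = \int_{-\infty}^{\infty} 2 e^{- \frac{3 s^{2}}{2}}\,ds = \frac{2 \sqrt{6} \sqrt{\pi}}{3}$ gives
$$I(b) = \frac{2 \sqrt{6} \sqrt{\pi} e^{- \frac{b^{2}}{6}}}{3}.$$

Setting $b = \frac{7}{4}$:
$$I = \frac{2 \sqrt{6} \sqrt{\pi}}{3 e^{\frac{49}{96}}}.$$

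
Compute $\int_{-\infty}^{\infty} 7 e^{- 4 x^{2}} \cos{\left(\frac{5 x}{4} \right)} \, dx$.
$\frac{7 \sqrt{\pi}}{2 e^{\frac{25}{256}}}$

Define $I(b) = \int_{-\infty}^{\infty} 7 e^{- 4 x^{2}} \cos{\left(b x \right)} \, dx$.

Differentiating under the integral sign,
$$I'(b) = \int_{-\infty}^{\infty} - 7 x e^{- 4 x^{2}} \sin{\left(b x \right)} \, dx.$$

Integrate $\int_{-\infty}^{\infty} x \sin(b x)\, e^{- 4 x^{2}}\, dx$ by parts with $u = \sin(b x)$ and $dv = x\, e^{- 4 x^{2}}\, dx$, giving $v = - \frac{e^{- 4 x^{2}}}{8}$. The boundary term vanishes and
$$\int_{-\infty}^{\infty} x \sin(b x)\, e^{- 4 x^{2}}\, dx = \frac{b}{8} \int_{-\infty}^{\infty} \cos(b x)\, e^{- 4 x^{2}}\, dx,$$
so $I'(b) = - \frac{b}{8}\, I(b)$.

This is a separable first-order ODE; solving with the initial condition $I(0) = \int_{-\infty}^{\infty} 7 e^{- 4 x^{2}}\,dx = \frac{7 \sqrt{\pi}}{2}$ gives
$$I(b) = \frac{7 \sqrt{\pi} e^{- \frac{b^{2}}{16}}}{2}.$$

Setting $b = \frac{5}{4}$:
$$I = \frac{7 \sqrt{\pi}}{2 e^{\frac{25}{256}}}.$$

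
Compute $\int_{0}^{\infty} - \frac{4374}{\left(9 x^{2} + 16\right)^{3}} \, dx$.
$- \frac{2187 \pi}{8192}$

Start from the standard arctangent integral
$$J(a) = \int_{0}^{\infty} - \frac{6}{a^{2} + x^{2}} \, dx = - \frac{3 \pi}{a}.$$

Differentiating under the integral sign with respect to $a$,
$$\frac{dJ}{da} = \int_{0}^{\infty} \frac{12 a}{\left(a^{2} + x^{2}\right)^{2}} \, dx = \frac{3 \pi}{a^{2}},$$
so $\int_{0}^{\infty} - \frac{6}{\left(a^{2} + x^{2}\right)^{2}} \, dx = - \frac{3 \pi}{2 a^{3}}$.

Repeating — each differentiation of $1/(x^2+a^2)^j$ produces $-2ja/(x^2+a^2)^{j+1}$ — and dividing through by $-2ja$ at each step yields, after $2$ differentiations in total,
$$\int_{0}^{\infty} - \frac{6}{\left(a^{2} + x^{2}\right)^{3}} \, dx = - \frac{9 \pi}{8 a^{5}}.$$

Setting $a = \frac{4}{3}$:
$$I = - \frac{2187 \pi}{8192}.$$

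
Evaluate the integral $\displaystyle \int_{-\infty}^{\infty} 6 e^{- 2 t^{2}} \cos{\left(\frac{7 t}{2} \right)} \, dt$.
$\frac{3 \sqrt{2} \sqrt{\pi}}{e^{\frac{49}{32}}}$

Treat the cosine frequency as a parameter and define $I(b) = \int_{-\infty}^{\infty} 6 e^{- 2 t^{2}} \cos{\left(b t \right)} \, dt$.

Differentiating under the integral sign,
$$I'(b) = \int_{-\infty}^{\infty} - 6 t e^{- 2 t^{2}} \sin{\left(b t \right)} \, dt.$$

Integrate $\int_{-\infty}^{\infty} t \sin(b t)\, e^{- 2 t^{2}}\, dt$ by parts with $u = \sin(b t)$ and $dv = t\, e^{- 2 t^{2}}\, dt$, giving $v = - \frac{e^{- 2 t^{2}}}{4}$. The boundary term vanishes and
$$\int_{-\infty}^{\infty} t \sin(b t)\, e^{- 2 t^{2}}\, dt = \frac{b}{4} \int_{-\infty}^{\infty} \cos(b t)\, e^{- 2 t^{2}}\, dt,$$
so $I'(b) = - \frac{b}{4}\, I(b)$.

This is a separable first-order ODE; solving with the initial condition $I(0) = \int_{-\infty}^{\infty} 6 e^{- 2 t^{2}}\,dt = 3 \sqrt{2} \sqrt{\pi}$ gives
$$I(b) = 3 \sqrt{2} \sqrt{\pi} e^{- \frac{b^{2}}{8}}.$$

Setting $b = \frac{7}{2}$:
$$I = \frac{3 \sqrt{2} \sqrt{\pi}}{e^{\frac{49}{32}}}.$$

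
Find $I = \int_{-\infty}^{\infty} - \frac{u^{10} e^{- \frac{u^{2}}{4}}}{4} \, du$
$- 15120 \sqrt{\pi}$

Begin with the known integral
$$J(a) = \int_{-\infty}^{\infty} - \frac{e^{- a u^{2}}}{4} \, du = - \frac{\sqrt{\pi}}{4 \sqrt{a}}.$$

Differentiating under the integral sign brings down a factor of $(-u^2)$:
$$\frac{dJ}{da} = \int_{-\infty}^{\infty} \frac{u^{2} e^{- a u^{2}}}{4} \, du = \frac{\sqrt{\pi}}{8 a^{\frac{3}{2}}}.$$

Repeating $5$ times in total — each differentiation brings down another $(-u^2)$ — gives
$$\frac{d^{5}J}{da^{5}} = \int_{-\infty}^{\infty} \frac{u^{10} e^{- a u^{2}}}{4} \, du = \frac{945 \sqrt{\pi}}{128 a^{\frac{11}{2}}},$$
and the integrand here is $(-1)^{5}$ times the target integrand, so $I = (-1)^{5}\,\frac{d^{5}J}{da^{5}} = - \frac{945 \sqrt{\pi}}{128 a^{\frac{11}{2}}}$.

Setting $a = \frac{1}{4}$:
$$I = - 15120 \sqrt{\pi}.$$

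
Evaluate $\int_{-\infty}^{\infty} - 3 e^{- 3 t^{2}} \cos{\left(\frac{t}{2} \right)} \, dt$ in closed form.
$- \frac{\sqrt{3} \sqrt{\pi}}{e^{\frac{1}{48}}}$

Let $b$ denote the cosine frequency and define $I(b) = \int_{-\infty}^{\infty} - 3 e^{- 3 t^{2}} \cos{\left(b t \right)} \, dt$.

Differentiating under the integral sign,
$$I'(b) = \int_{-\infty}^{\infty} 3 t e^{- 3 t^{2}} \sin{\left(b t \right)} \, dt.$$

Integrate $\int_{-\infty}^{\infty} t \sin(b t)\, e^{- 3 t^{2}}\, dt$ by parts with $u = \sin(b t)$ and $dv = t\, e^{- 3 t^{2}}\, dt$, giving $v = - \frac{e^{- 3 t^{2}}}{6}$. The boundary term vanishes and
$$\int_{-\infty}^{\infty} t \sin(b t)\, e^{- 3 t^{2}}\, dt = \frac{b}{6} \int_{-\infty}^{\infty} \cos(b t)\, e^{- 3 t^{2}}\, dt,$$
so $I'(b) = - \frac{b}{6}\, I(b)$.

This is a separable first-order ODE; solving with the initial condition $I(0) = \int_{-\infty}^{\infty} - 3 e^{- 3 t^{2}}\,dt = - \sqrt{3} \sqrt{\pi}$ gives
$$I(b) = - \sqrt{3} \sqrt{\pi} e^{- \frac{b^{2}}{12}}.$$

Setting $b = \frac{1}{2}$:
$$I = - \frac{\sqrt{3} \sqrt{\pi}}{e^{\frac{1}{48}}}.$$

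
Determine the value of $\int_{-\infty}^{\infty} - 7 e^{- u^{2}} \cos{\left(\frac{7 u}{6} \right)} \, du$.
$- \frac{7 \sqrt{\pi}}{e^{\frac{49}{144}}}$

Treat the cosine frequency as a parameter and define $I(b) = \int_{-\infty}^{\infty} - 7 e^{- u^{2}} \cos{\left(b u \right)} \, du$.

Differentiating under the integral sign,
$$I'(b) = \int_{-\infty}^{\infty} 7 u e^{- u^{2}} \sin{\left(b u \right)} \, du.$$

Integrate $\int_{-\infty}^{\infty} u \sin(b u)\, e^{- u^{2}}\, du$ by parts with $w = \sin(b u)$ and $dv = u\, e^{- u^{2}}\, du$, giving $v = - \frac{e^{- u^{2}}}{2}$. The boundary term vanishes and
$$\int_{-\infty}^{\infty} u \sin(b u)\, e^{- u^{2}}\, du = \frac{b}{2} \int_{-\infty}^{\infty} \cos(b u)\, e^{- u^{2}}\, du,$$
so $I'(b) = - \frac{b}{2}\, I(b)$.

This is a separable first-order ODE; solving with the initial condition $I(0) = \int_{-\infty}^{\infty} - 7 e^{- u^{2}}\,du = - 7 \sqrt{\pi}$ gives
$$I(b) = - 7 \sqrt{\pi} e^{- \frac{b^{2}}{4}}.$$

Setting $b = \frac{7}{6}$:
$$I = - \frac{7 \sqrt{\pi}}{e^{\frac{49}{144}}}.$$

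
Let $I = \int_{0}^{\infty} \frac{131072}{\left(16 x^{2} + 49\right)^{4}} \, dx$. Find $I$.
$\frac{5120 \pi}{823543}$

Recall the elementary integral
$$J(a) = \int_{0}^{\infty} \frac{2}{a^{2} + x^{2}} \, dx = \frac{\pi}{a}.$$

Differentiating under the integral sign with respect to $a$,
$$\frac{dJ}{da} = \int_{0}^{\infty} - \frac{4 a}{\left(a^{2} + x^{2}\right)^{2}} \, dx = - \frac{\pi}{a^{2}},$$
so $\int_{0}^{\infty} \frac{2}{\left(a^{2} + x^{2}\right)^{2}} \, dx = \frac{\pi}{2 a^{3}}$.

Repeating — each differentiation of $1/(x^2+a^2)^j$ produces $-2ja/(x^2+a^2)^{j+1}$ — and dividing through by $-2ja$ at each step yields, after $3$ differentiations in total,
$$\int_{0}^{\infty} \frac{2}{\left(a^{2} + x^{2}\right)^{4}} \, dx = \frac{5 \pi}{16 a^{7}}.$$

Setting $a = \frac{7}{4}$:
$$I = \frac{5120 \pi}{823543}.$$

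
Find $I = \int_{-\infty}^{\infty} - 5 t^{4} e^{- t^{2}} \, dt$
$- \frac{15 \sqrt{\pi}}{4}$

Consider the simpler parametrised integral
$$J(a) = \int_{-\infty}^{\infty} - 5 e^{- a t^{2}} \, dt = - \frac{5 \sqrt{\pi}}{\sqrt{a}}.$$

Differentiating under the integral sign brings down a factor of $(-t^2)$:
$$\frac{dJ}{da} = \int_{-\infty}^{\infty} 5 t^{2} e^{- a t^{2}} \, dt = \frac{5 \sqrt{\pi}}{2 a^{\frac{3}{2}}}.$$

Repeating twice in total — each differentiation brings down another $(-t^2)$ — gives
$$\frac{d^{2}J}{da^{2}} = \int_{-\infty}^{\infty} - 5 t^{4} e^{- a t^{2}} \, dt = - \frac{15 \sqrt{\pi}}{4 a^{\frac{5}{2}}},$$
and the integrand here is exactly the target integrand, so $I = - \frac{15 \sqrt{\pi}}{4 a^{\frac{5}{2}}}$.

Setting $a = 1$:
$$I = - \frac{15 \sqrt{\pi}}{4}.$$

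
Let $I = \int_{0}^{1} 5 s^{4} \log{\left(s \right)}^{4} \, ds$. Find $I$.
$\frac{24}{625}$

Start from the elementary integral
$$J(a) = \int_{0}^{1} 5 s^{a} \, ds = \frac{5}{a + 1}.$$

Differentiating under the integral sign brings down a factor of $\ln s$:
$$\frac{dJ}{da} = \int_{0}^{1} 5 s^{a} \log{\left(s \right)} \, ds = - \frac{5}{\left(a + 1\right)^{2}}.$$

Repeating $4$ times in total — each differentiation brings down another $\ln s$ — gives
$$\frac{d^{4}J}{da^{4}} = \int_{0}^{1} 5 s^{a} \log{\left(s \right)}^{4} \, ds = \frac{120}{\left(a + 1\right)^{5}},$$
and the integrand here is exactly the target integrand, so $I = \frac{120}{\left(a + 1\right)^{5}}$.

Setting $a = 4$:
$$I = \frac{24}{625}.$$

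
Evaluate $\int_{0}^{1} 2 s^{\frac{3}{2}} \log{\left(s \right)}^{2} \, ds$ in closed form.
$\frac{32}{125}$

Start from the elementary integral
$$J(a) = \int_{0}^{1} 2 s^{a} \, ds = \frac{2}{a + 1}.$$

Differentiating under the integral sign brings down a factor of $\ln s$:
$$\frac{dJ}{da} = \int_{0}^{1} 2 s^{a} \log{\left(s \right)} \, ds = - \frac{2}{\left(a + 1\right)^{2}}.$$

Repeating twice in total — each differentiation brings down another $\ln s$ — gives
$$\frac{d^{2}J}{da^{2}} = \int_{0}^{1} 2 s^{a} \log{\left(s \right)}^{2} \, ds = \frac{4}{\left(a + 1\right)^{3}},$$
and the integrand here is exactly the target integrand, so $I = \frac{4}{\left(a + 1\right)^{3}}$.

Setting $a = \frac{3}{2}$:
$$I = \frac{32}{125}.$$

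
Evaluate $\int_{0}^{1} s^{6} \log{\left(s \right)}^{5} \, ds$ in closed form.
$- \frac{120}{117649}$

Start from the elementary integral
$$J(a) = \int_{0}^{1} s^{a} \, ds = \frac{1}{a + 1}.$$

Differentiating under the integral sign brings down a factor of $\ln s$:
$$\frac{dJ}{da} = \int_{0}^{1} s^{a} \log{\left(s \right)} \, ds = - \frac{1}{\left(a + 1\right)^{2}}.$$

Repeating $5$ times in total — each differentiation brings down another $\ln s$ — gives
$$\frac{d^{5}J}{da^{5}} = \int_{0}^{1} s^{a} \log{\left(s \right)}^{5} \, ds = - \frac{120}{\left(a + 1\right)^{6}},$$
and the integrand here is exactly the target integrand, so $I = - \frac{120}{\left(a + 1\right)^{6}}$.

Setting $a = 6$:
$$I = - \frac{120}{117649}.$$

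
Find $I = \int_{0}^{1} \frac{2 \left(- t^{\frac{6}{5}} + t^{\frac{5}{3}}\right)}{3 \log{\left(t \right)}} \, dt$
$\log{\left(\frac{4 \sqrt[3]{33} \cdot 5^{\frac{2}{3}}}{33} \right)}$

Introduce a parameter $a$ in the exponent: let $I(a) = \int_{0}^{1} \frac{2 \left(- t^{\frac{6}{5}} + t^{a}\right)}{3 \log{\left(t \right)}} \, dt$.

Since $\dfrac{\partial}{\partial a}\,t^{a} = t^{a} \ln t$, the $\ln t$ in the denominator cancels and
$$\frac{dI}{da} = \int_{0}^{1} \frac{2}{3} t^{a} \, dt = \frac{2}{3} \left[\frac{t^{a+1}}{a+1}\right]_0^1 = \frac{2}{3 \left(a + 1\right)}.$$

Integrating with respect to $a$ gives $I(a) = \log{\left(\frac{\sqrt[3]{11} \cdot 5^{\frac{2}{3}} \left(a + 1\right)^{\frac{2}{3}}}{11} \right)} + C$.

At $a = \frac{6}{5}$ the integrand is identically $0$, so $I(\frac{6}{5}) = 0$. The closed form gives $0$, hence $C = 0$.

Setting $a = \frac{5}{3}$:
$$I = \log{\left(\frac{4 \sqrt[3]{33} \cdot 5^{\frac{2}{3}}}{33} \right)}.$$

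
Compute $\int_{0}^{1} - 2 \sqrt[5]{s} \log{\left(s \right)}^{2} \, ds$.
$- \frac{125}{54}$

Start from the elementary integral
$$J(a) = \int_{0}^{1} - 2 s^{a} \, ds = - \frac{2}{a + 1}.$$

Differentiating under the integral sign brings down a factor of $\ln s$:
$$\frac{dJ}{da} = \int_{0}^{1} - 2 s^{a} \log{\left(s \right)} \, ds = \frac{2}{\left(a + 1\right)^{2}}.$$

Repeating twice in total — each differentiation brings down another $\ln s$ — gives
$$\frac{d^{2}J}{da^{2}} = \int_{0}^{1} - 2 s^{a} \log{\left(s \right)}^{2} \, ds = - \frac{4}{\left(a + 1\right)^{3}},$$
and the integrand here is exactly the target integrand, so $I = - \frac{4}{\left(a + 1\right)^{3}}$.

Setting $a = \frac{1}{5}$:
$$I = - \frac{125}{54}.$$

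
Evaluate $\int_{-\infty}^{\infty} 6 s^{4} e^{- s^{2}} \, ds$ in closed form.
$\frac{9 \sqrt{\pi}}{2}$

Start from the elementary integral
$$J(a) = \int_{-\infty}^{\infty} 6 e^{- a s^{2}} \, ds = \frac{6 \sqrt{\pi}}{\sqrt{a}}.$$

Differentiating under the integral sign brings down a factor of $(-s^2)$:
$$\frac{dJ}{da} = \int_{-\infty}^{\infty} - 6 s^{2} e^{- a s^{2}} \, ds = - \frac{3 \sqrt{\pi}}{a^{\frac{3}{2}}}.$$

Repeating twice in total — each differentiation brings down another $(-s^2)$ — gives
$$\frac{d^{2}J}{da^{2}} = \int_{-\infty}^{\infty} 6 s^{4} e^{- a s^{2}} \, ds = \frac{9 \sqrt{\pi}}{2 a^{\frac{5}{2}}},$$
and the integrand here is exactly the target integrand, so $I = \frac{9 \sqrt{\pi}}{2 a^{\frac{5}{2}}}$.

Setting $a = 1$:
$$I = \frac{9 \sqrt{\pi}}{2}.$$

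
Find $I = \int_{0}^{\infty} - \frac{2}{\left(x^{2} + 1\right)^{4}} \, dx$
$- \frac{5 \pi}{16}$

Recall the elementary integral
$$J(a) = \int_{0}^{\infty} - \frac{2}{a^{2} + x^{2}} \, dx = - \frac{\pi}{a}.$$

Differentiating under the integral sign with respect to $a$,
$$\frac{dJ}{da} = \int_{0}^{\infty} \frac{4 a}{\left(a^{2} + x^{2}\right)^{2}} \, dx = \frac{\pi}{a^{2}},$$
so $\int_{0}^{\infty} - \frac{2}{\left(a^{2} + x^{2}\right)^{2}} \, dx = - \frac{\pi}{2 a^{3}}$.

Repeating — each differentiation of $1/(x^2+a^2)^j$ produces $-2ja/(x^2+a^2)^{j+1}$ — and dividing through by $-2ja$ at each step yields, after $3$ differentiations in total,
$$\int_{0}^{\infty} - \frac{2}{\left(a^{2} + x^{2}\right)^{4}} \, dx = - \frac{5 \pi}{16 a^{7}}.$$

Setting $a = 1$:
$$I = - \frac{5 \pi}{16}.$$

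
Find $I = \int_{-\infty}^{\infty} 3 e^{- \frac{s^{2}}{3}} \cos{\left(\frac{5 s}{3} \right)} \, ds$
$\frac{3 \sqrt{3} \sqrt{\pi}}{e^{\frac{25}{12}}}$

Let $b$ denote the cosine frequency and define $I(b) = \int_{-\infty}^{\infty} 3 e^{- \frac{s^{2}}{3}} \cos{\left(b s \right)} \, ds$.

Differentiating under the integral sign,
$$I'(b) = \int_{-\infty}^{\infty} - 3 s e^{- \frac{s^{2}}{3}} \sin{\left(b s \right)} \, ds.$$

Integrate $\int_{-\infty}^{\infty} s \sin(b s)\, e^{- \frac{s^{2}}{3}}\, ds$ by parts with $u = \sin(b s)$ and $dv = s\, e^{- \frac{s^{2}}{3}}\, ds$, giving $v = - \frac{3 e^{- \frac{s^{2}}{3}}}{2}$. The boundary term vanishes and
$$\int_{-\infty}^{\infty} s \sin(b s)\, e^{- \frac{s^{2}}{3}}\, ds = \frac{3 b}{2} \int_{-\infty}^{\infty} \cos(b s)\, e^{- \frac{s^{2}}{3}}\, ds,$$
so $I'(b) = - \frac{3 b}{2}\, I(b)$.

This is a separable first-order ODE; solving with the initial condition $I(0) = \int_{-\infty}^{\infty} 3 e^{- \frac{s^{2}}{3}}\,ds = 3 \sqrt{3} \sqrt{\pi}$ gives
$$I(b) = 3 \sqrt{3} \sqrt{\pi} e^{- \frac{3 b^{2}}{4}}.$$

Setting $b = \frac{5}{3}$:
$$I = \frac{3 \sqrt{3} \sqrt{\pi}}{e^{\frac{25}{12}}}.$$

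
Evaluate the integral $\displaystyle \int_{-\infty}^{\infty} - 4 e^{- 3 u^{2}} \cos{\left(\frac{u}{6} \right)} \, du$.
$- \frac{4 \sqrt{3} \sqrt{\pi}}{3 e^{\frac{1}{432}}}$

Let $b$ denote the cosine frequency and define $I(b) = \int_{-\infty}^{\infty} - 4 e^{- 3 u^{2}} \cos{\left(b u \right)} \, du$.

Differentiating under the integral sign,
$$I'(b) = \int_{-\infty}^{\infty} 4 u e^{- 3 u^{2}} \sin{\left(b u \right)} \, du.$$

Integrate $\int_{-\infty}^{\infty} u \sin(b u)\, e^{- 3 u^{2}}\, du$ by parts with $w = \sin(b u)$ and $dv = u\, e^{- 3 u^{2}}\, du$, giving $v = - \frac{e^{- 3 u^{2}}}{6}$. The boundary term vanishes and
$$\int_{-\infty}^{\infty} u \sin(b u)\, e^{- 3 u^{2}}\, du = \frac{b}{6} \int_{-\infty}^{\infty} \cos(b u)\, e^{- 3 u^{2}}\, du,$$
so $I'(b) = - \frac{b}{6}\, I(b)$.

This is a separable first-order ODE; solving with the initial condition $I(0) = \int_{-\infty}^{\infty} - 4 e^{- 3 u^{2}}\,du = - \frac{4 \sqrt{3} \sqrt{\pi}}{3}$ gives
$$I(b) = - \frac{4 \sqrt{3} \sqrt{\pi} e^{- \frac{b^{2}}{12}}}{3}.$$

Setting $b = \frac{1}{6}$:
$$I = - \frac{4 \sqrt{3} \sqrt{\pi}}{3 e^{\frac{1}{432}}}.$$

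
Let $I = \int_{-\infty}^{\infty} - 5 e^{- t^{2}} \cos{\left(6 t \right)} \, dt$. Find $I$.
$- \frac{5 \sqrt{\pi}}{e^{9}}$

Let $b$ denote the cosine frequency and define $I(b) = \int_{-\infty}^{\infty} - 5 e^{- t^{2}} \cos{\left(b t \right)} \, dt$.

Differentiating under the integral sign,
$$I'(b) = \int_{-\infty}^{\infty} 5 t e^{- t^{2}} \sin{\left(b t \right)} \, dt.$$

Integrate $\int_{-\infty}^{\infty} t \sin(b t)\, e^{- t^{2}}\, dt$ by parts with $u = \sin(b t)$ and $dv = t\, e^{- t^{2}}\, dt$, giving $v = - \frac{e^{- t^{2}}}{2}$. The boundary term vanishes and
$$\int_{-\infty}^{\infty} t \sin(b t)\, e^{- t^{2}}\, dt = \frac{b}{2} \int_{-\infty}^{\infty} \cos(b t)\, e^{- t^{2}}\, dt,$$
so $I'(b) = - \frac{b}{2}\, I(b)$.

This is a separable first-order ODE; solving with the initial condition $I(0) = \int_{-\infty}^{\infty} - 5 e^{- t^{2}}\,dt = - 5 \sqrt{\pi}$ gives
$$I(b) = - 5 \sqrt{\pi} e^{- \frac{b^{2}}{4}}.$$

Setting $b = 6$:
$$I = - \frac{5 \sqrt{\pi}}{e^{9}}.$$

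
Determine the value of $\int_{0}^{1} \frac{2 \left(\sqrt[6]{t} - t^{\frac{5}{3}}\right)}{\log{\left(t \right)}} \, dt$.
$\log{\left(\frac{49}{256} \right)}$

Introduce a parameter $a$ in the exponent: let $I(a) = \int_{0}^{1} \frac{2 \left(- t^{\frac{5}{3}} + t^{a}\right)}{\log{\left(t \right)}} \, dt$.

Since $\dfrac{\partial}{\partial a}\,t^{a} = t^{a} \ln t$, the $\ln t$ in the denominator cancels and
$$\frac{dI}{da} = \int_{0}^{1} 2 t^{a} \, dt = 2 \left[\frac{t^{a+1}}{a+1}\right]_0^1 = \frac{2}{a + 1}.$$

Integrating with respect to $a$ gives $I(a) = \log{\left(\frac{9 \left(a + 1\right)^{2}}{64} \right)} + C$.

At $a = \frac{5}{3}$ the integrand is identically $0$, so $I(\frac{5}{3}) = 0$. The closed form gives $0$, hence $C = 0$.

Setting $a = \frac{1}{6}$:
$$I = \log{\left(\frac{49}{256} \right)}.$$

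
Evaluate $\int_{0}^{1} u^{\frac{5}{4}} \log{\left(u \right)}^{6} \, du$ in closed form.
$\frac{1310720}{531441}$

Consider the simpler parametrised integral
$$J(a) = \int_{0}^{1} u^{a} \, du = \frac{1}{a + 1}.$$

Differentiating under the integral sign brings down a factor of $\ln u$:
$$\frac{dJ}{da} = \int_{0}^{1} u^{a} \log{\left(u \right)} \, du = - \frac{1}{\left(a + 1\right)^{2}}.$$

Repeating $6$ times in total — each differentiation brings down another $\ln u$ — gives
$$\frac{d^{6}J}{da^{6}} = \int_{0}^{1} u^{a} \log{\left(u \right)}^{6} \, du = \frac{720}{\left(a + 1\right)^{7}},$$
and the integrand here is exactly the target integrand, so $I = \frac{720}{\left(a + 1\right)^{7}}$.

Setting $a = \frac{5}{4}$:
$$I = \frac{1310720}{531441}.$$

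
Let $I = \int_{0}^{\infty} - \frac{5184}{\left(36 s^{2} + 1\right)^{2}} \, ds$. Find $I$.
$- 216 \pi$

Recall the elementary integral
$$J(a) = \int_{0}^{\infty} - \frac{4}{a^{2} + s^{2}} \, ds = - \frac{2 \pi}{a}.$$

Differentiating under the integral sign with respect to $a$,
$$\frac{dJ}{da} = \int_{0}^{\infty} \frac{8 a}{\left(a^{2} + s^{2}\right)^{2}} \, ds = \frac{2 \pi}{a^{2}},$$
so $\int_{0}^{\infty} - \frac{4}{\left(a^{2} + s^{2}\right)^{2}} \, ds = - \frac{\pi}{a^{3}}$.

Setting $a = \frac{1}{6}$:
$$I = - 216 \pi.$$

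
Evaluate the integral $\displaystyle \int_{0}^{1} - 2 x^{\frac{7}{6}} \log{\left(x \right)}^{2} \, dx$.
$- \frac{864}{2197}$

Begin with the known integral
$$J(a) = \int_{0}^{1} - 2 x^{a} \, dx = - \frac{2}{a + 1}.$$

Differentiating under the integral sign brings down a factor of $\ln x$:
$$\frac{dJ}{da} = \int_{0}^{1} - 2 x^{a} \log{\left(x \right)} \, dx = \frac{2}{\left(a + 1\right)^{2}}.$$

Repeating twice in total — each differentiation brings down another $\ln x$ — gives
$$\frac{d^{2}J}{da^{2}} = \int_{0}^{1} - 2 x^{a} \log{\left(x \right)}^{2} \, dx = - \frac{4}{\left(a + 1\right)^{3}},$$
and the integrand here is exactly the target integrand, so $I = - \frac{4}{\left(a + 1\right)^{3}}$.

Setting $a = \frac{7}{6}$:
$$I = - \frac{864}{2197}.$$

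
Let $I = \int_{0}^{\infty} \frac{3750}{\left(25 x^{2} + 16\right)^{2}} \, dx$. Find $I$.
$\frac{375 \pi}{128}$

Recall the elementary integral
$$J(a) = \int_{0}^{\infty} \frac{6}{a^{2} + x^{2}} \, dx = \frac{3 \pi}{a}.$$

Differentiating under the integral sign with respect to $a$,
$$\frac{dJ}{da} = \int_{0}^{\infty} - \frac{12 a}{\left(a^{2} + x^{2}\right)^{2}} \, dx = - \frac{3 \pi}{a^{2}},$$
so $\int_{0}^{\infty} \frac{6}{\left(a^{2} + x^{2}\right)^{2}} \, dx = \frac{3 \pi}{2 a^{3}}$.

Setting $a = \frac{4}{5}$:
$$I = \frac{375 \pi}{128}.$$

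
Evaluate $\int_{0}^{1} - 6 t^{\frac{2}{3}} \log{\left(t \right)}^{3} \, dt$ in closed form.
$\frac{2916}{625}$

Start from the elementary integral
$$J(a) = \int_{0}^{1} - 6 t^{a} \, dt = - \frac{6}{a + 1}.$$

Differentiating under the integral sign brings down a factor of $\ln t$:
$$\frac{dJ}{da} = \int_{0}^{1} - 6 t^{a} \log{\left(t \right)} \, dt = \frac{6}{\left(a + 1\right)^{2}}.$$

Repeating $3$ times in total — each differentiation brings down another $\ln t$ — gives
$$\frac{d^{3}J}{da^{3}} = \int_{0}^{1} - 6 t^{a} \log{\left(t \right)}^{3} \, dt = \frac{36}{\left(a + 1\right)^{4}},$$
and the integrand here is exactly the target integrand, so $I = \frac{36}{\left(a + 1\right)^{4}}$.

Setting $a = \frac{2}{3}$:
$$I = \frac{2916}{625}.$$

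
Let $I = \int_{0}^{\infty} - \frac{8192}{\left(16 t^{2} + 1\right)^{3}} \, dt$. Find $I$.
$- 384 \pi$

Start from the standard arctangent integral
$$J(a) = \int_{0}^{\infty} - \frac{2}{a^{2} + t^{2}} \, dt = - \frac{\pi}{a}.$$

Differentiating under the integral sign with respect to $a$,
$$\frac{dJ}{da} = \int_{0}^{\infty} \frac{4 a}{\left(a^{2} + t^{2}\right)^{2}} \, dt = \frac{\pi}{a^{2}},$$
so $\int_{0}^{\infty} - \frac{2}{\left(a^{2} + t^{2}\right)^{2}} \, dt = - \frac{\pi}{2 a^{3}}$.

Repeating — each differentiation of $1/(t^2+a^2)^j$ produces $-2ja/(t^2+a^2)^{j+1}$ — and dividing through by $-2ja$ at each step yields, after $2$ differentiations in total,
$$\int_{0}^{\infty} - \frac{2}{\left(a^{2} + t^{2}\right)^{3}} \, dt = - \frac{3 \pi}{8 a^{5}}.$$

Setting $a = \frac{1}{4}$:
$$I = - 384 \pi.$$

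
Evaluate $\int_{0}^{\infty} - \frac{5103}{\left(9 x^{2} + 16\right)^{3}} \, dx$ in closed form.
$- \frac{5103 \pi}{16384}$

Recall the elementary integral
$$J(a) = \int_{0}^{\infty} - \frac{7}{a^{2} + x^{2}} \, dx = - \frac{7 \pi}{2 a}.$$

Differentiating under the integral sign with respect to $a$,
$$\frac{dJ}{da} = \int_{0}^{\infty} \frac{14 a}{\left(a^{2} + x^{2}\right)^{2}} \, dx = \frac{7 \pi}{2 a^{2}},$$
so $\int_{0}^{\infty} - \frac{7}{\left(a^{2} + x^{2}\right)^{2}} \, dx = - \frac{7 \pi}{4 a^{3}}$.

Repeating — each differentiation of $1/(x^2+a^2)^j$ produces $-2ja/(x^2+a^2)^{j+1}$ — and dividing through by $-2ja$ at each step yields, after $2$ differentiations in total,
$$\int_{0}^{\infty} - \frac{7}{\left(a^{2} + x^{2}\right)^{3}} \, dx = - \frac{21 \pi}{16 a^{5}}.$$

Setting $a = \frac{4}{3}$:
$$I = - \frac{5103 \pi}{16384}.$$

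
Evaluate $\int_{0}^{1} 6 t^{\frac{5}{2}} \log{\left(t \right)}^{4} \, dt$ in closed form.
$\frac{4608}{16807}$

Start from the elementary integral
$$J(a) = \int_{0}^{1} 6 t^{a} \, dt = \frac{6}{a + 1}.$$

Differentiating under the integral sign brings down a factor of $\ln t$:
$$\frac{dJ}{da} = \int_{0}^{1} 6 t^{a} \log{\left(t \right)} \, dt = - \frac{6}{\left(a + 1\right)^{2}}.$$

Repeating $4$ times in total — each differentiation brings down another $\ln t$ — gives
$$\frac{d^{4}J}{da^{4}} = \int_{0}^{1} 6 t^{a} \log{\left(t \right)}^{4} \, dt = \frac{144}{\left(a + 1\right)^{5}},$$
and the integrand here is exactly the target integrand, so $I = \frac{144}{\left(a + 1\right)^{5}}$.

Setting $a = \frac{5}{2}$:
$$I = \frac{4608}{16807}.$$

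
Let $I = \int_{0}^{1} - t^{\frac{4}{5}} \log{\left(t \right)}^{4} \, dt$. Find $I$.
$- \frac{25000}{19683}$

Consider the simpler parametrised integral
$$J(a) = \int_{0}^{1} - t^{a} \, dt = - \frac{1}{a + 1}.$$

Differentiating under the integral sign brings down a factor of $\ln t$:
$$\frac{dJ}{da} = \int_{0}^{1} - t^{a} \log{\left(t \right)} \, dt = \frac{1}{\left(a + 1\right)^{2}}.$$

Repeating $4$ times in total — each differentiation brings down another $\ln t$ — gives
$$\frac{d^{4}J}{da^{4}} = \int_{0}^{1} - t^{a} \log{\left(t \right)}^{4} \, dt = - \frac{24}{\left(a + 1\right)^{5}},$$
and the integrand here is exactly the target integrand, so $I = - \frac{24}{\left(a + 1\right)^{5}}$.

Setting $a = \frac{4}{5}$:
$$I = - \frac{25000}{19683}.$$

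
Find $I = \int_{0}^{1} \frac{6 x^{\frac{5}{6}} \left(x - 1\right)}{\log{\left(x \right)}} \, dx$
$- \log{\left(\frac{1771561}{24137569} \right)}$

Introduce a parameter $a$ in the exponent: let $I(a) = \int_{0}^{1} \frac{6 \left(x^{\frac{11}{6}} - x^{a}\right)}{\log{\left(x \right)}} \, dx$.

Since $\dfrac{\partial}{\partial a}\,x^{a} = x^{a} \ln x$, the $\ln x$ in the denominator cancels and
$$\frac{dI}{da} = \int_{0}^{1} -6 x^{a} \, dx = -6 \left[\frac{x^{a+1}}{a+1}\right]_0^1 = - \frac{6}{a + 1}.$$

Integrating with respect to $a$ gives $I(a) = - \log{\left(\frac{46656 \left(a + 1\right)^{6}}{24137569} \right)} + C$.

At $a = \frac{11}{6}$ the integrand is identically $0$, so $I(\frac{11}{6}) = 0$. The closed form gives $0$, hence $C = 0$.

Setting $a = \frac{5}{6}$:
$$I = - \log{\left(\frac{1771561}{24137569} \right)}.$$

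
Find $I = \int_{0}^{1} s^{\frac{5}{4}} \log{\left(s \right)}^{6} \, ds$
$\frac{1310720}{531441}$

Begin with the known integral
$$J(a) = \int_{0}^{1} s^{a} \, ds = \frac{1}{a + 1}.$$

Differentiating under the integral sign brings down a factor of $\ln s$:
$$\frac{dJ}{da} = \int_{0}^{1} s^{a} \log{\left(s \right)} \, ds = - \frac{1}{\left(a + 1\right)^{2}}.$$

Repeating $6$ times in total — each differentiation brings down another $\ln s$ — gives
$$\frac{d^{6}J}{da^{6}} = \int_{0}^{1} s^{a} \log{\left(s \right)}^{6} \, ds = \frac{720}{\left(a + 1\right)^{7}},$$
and the integrand here is exactly the target integrand, so $I = \frac{720}{\left(a + 1\right)^{7}}$.

Setting $a = \frac{5}{4}$:
$$I = \frac{1310720}{531441}.$$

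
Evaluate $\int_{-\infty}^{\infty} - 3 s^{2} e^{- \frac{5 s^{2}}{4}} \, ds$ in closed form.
$- \frac{12 \sqrt{5} \sqrt{\pi}}{25}$

Begin with the known integral
$$J(a) = \int_{-\infty}^{\infty} - 3 e^{- a s^{2}} \, ds = - \frac{3 \sqrt{\pi}}{\sqrt{a}}.$$

Differentiating under the integral sign brings down a factor of $(-s^2)$:
$$\frac{dJ}{da} = \int_{-\infty}^{\infty} 3 s^{2} e^{- a s^{2}} \, ds = \frac{3 \sqrt{\pi}}{2 a^{\frac{3}{2}}}.$$

The integral on the left is $-I$, so $I = - \frac{3 \sqrt{\pi}}{2 a^{\frac{3}{2}}}$.

Setting $a = \frac{5}{4}$:
$$I = - \frac{12 \sqrt{5} \sqrt{\pi}}{25}.$$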